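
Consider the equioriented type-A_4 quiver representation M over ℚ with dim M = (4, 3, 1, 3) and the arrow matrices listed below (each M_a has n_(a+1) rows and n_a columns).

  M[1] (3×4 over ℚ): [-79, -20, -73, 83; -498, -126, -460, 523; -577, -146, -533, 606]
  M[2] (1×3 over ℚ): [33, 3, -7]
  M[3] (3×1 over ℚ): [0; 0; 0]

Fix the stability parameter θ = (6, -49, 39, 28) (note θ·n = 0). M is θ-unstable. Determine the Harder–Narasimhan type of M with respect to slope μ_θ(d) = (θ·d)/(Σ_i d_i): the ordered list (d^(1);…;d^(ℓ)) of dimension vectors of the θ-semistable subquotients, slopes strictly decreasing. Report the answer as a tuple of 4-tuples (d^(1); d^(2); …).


Barcode: M ≅ I[1,1]^2, I[1,2], I[1,3], I[2,2], I[4,4]^3. HN layers by μ_θ (5 steps, strictly decreasing):
  μ^(1)=39; μ^(2)=28; μ^(3)=6; μ^(4)=-43/2; μ^(5)=-49

((0, 0, 1, 0); (0, 0, 0, 3); (2, 0, 0, 0); (2, 2, 0, 0); (0, 1, 0, 0))


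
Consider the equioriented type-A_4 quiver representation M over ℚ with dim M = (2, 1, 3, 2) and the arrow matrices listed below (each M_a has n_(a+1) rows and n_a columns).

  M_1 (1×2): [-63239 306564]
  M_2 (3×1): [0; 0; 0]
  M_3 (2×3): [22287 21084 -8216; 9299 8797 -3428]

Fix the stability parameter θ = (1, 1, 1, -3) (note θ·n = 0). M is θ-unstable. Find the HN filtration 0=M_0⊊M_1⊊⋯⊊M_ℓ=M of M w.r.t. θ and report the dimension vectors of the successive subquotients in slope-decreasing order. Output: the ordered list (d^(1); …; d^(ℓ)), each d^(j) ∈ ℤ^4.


Interval decomposition of M: I[1,1], I[1,2], I[3,3], I[3,4]^2.
HN type (ℓ=2): μ^(1)=1; μ^(2)=-1

((2, 1, 1, 0); (0, 0, 2, 2))


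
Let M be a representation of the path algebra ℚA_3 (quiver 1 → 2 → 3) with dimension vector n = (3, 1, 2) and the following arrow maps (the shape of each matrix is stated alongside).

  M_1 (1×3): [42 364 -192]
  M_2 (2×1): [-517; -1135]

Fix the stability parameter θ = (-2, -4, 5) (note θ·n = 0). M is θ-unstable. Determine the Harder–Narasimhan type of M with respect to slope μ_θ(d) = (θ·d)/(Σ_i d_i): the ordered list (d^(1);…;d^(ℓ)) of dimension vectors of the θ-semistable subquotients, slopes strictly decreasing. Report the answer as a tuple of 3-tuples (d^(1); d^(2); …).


Interval decomposition of M: I[1,1]^2, I[1,3], I[3,3].
HN type (ℓ=3): μ^(1)=5; μ^(2)=-2; μ^(3)=-3

((0, 0, 2); (2, 0, 0); (1, 1, 0))


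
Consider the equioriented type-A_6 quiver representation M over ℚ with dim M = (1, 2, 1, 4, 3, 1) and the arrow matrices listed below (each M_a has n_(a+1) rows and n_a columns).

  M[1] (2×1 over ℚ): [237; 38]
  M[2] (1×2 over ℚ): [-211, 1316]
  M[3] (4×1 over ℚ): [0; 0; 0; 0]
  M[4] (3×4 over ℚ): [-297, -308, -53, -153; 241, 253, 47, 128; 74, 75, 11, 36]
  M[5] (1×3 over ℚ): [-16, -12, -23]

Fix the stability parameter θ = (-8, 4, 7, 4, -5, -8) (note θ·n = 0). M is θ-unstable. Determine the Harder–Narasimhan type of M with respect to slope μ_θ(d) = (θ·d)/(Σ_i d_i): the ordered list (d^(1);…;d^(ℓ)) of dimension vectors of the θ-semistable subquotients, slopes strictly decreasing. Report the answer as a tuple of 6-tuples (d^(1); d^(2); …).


Via rank(M_{q-1}∘⋯∘M_p): M ≅ I[1,3], I[2,2], I[4,4], I[4,5]^2, I[4,6].
μ_θ-semistable layers: μ^(1)=7; μ^(2)=4; μ^(3)=-1/2; μ^(4)=-3; μ^(5)=-8

((0, 0, 1, 0, 0, 0); (0, 2, 0, 1, 0, 0); (0, 0, 0, 2, 2, 0); (0, 0, 0, 1, 1, 1); (1, 0, 0, 0, 0, 0))


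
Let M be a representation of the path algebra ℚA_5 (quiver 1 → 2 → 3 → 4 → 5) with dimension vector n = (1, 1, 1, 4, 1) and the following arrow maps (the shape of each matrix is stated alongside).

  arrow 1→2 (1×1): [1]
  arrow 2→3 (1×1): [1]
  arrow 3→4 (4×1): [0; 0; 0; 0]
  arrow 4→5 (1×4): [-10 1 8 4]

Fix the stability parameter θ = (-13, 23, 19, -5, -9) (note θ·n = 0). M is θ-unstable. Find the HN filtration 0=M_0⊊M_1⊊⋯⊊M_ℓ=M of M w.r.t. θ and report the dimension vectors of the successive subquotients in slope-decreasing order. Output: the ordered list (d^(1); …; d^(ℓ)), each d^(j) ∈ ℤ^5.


Via rank(M_{q-1}∘⋯∘M_p): M ≅ I[1,3], I[4,4]^3, I[4,5].
μ_θ-semistable layers: μ^(1)=21; μ^(2)=-5; μ^(3)=-7; μ^(4)=-13

((0, 1, 1, 0, 0); (0, 0, 0, 3, 0); (0, 0, 0, 1, 1); (1, 0, 0, 0, 0))


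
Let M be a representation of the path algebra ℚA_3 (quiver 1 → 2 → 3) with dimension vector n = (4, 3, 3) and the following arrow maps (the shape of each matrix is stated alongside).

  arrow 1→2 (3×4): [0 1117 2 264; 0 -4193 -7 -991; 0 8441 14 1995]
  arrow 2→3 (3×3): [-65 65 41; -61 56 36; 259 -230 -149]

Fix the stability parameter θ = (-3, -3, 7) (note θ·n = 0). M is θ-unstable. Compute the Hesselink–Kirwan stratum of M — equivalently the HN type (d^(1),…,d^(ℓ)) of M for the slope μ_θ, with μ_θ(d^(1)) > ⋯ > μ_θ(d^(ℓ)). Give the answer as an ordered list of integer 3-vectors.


Interval decomposition of M: I[1,1], I[1,3]^3.
HN type (ℓ=2): μ^(1)=7; μ^(2)=-3

((0, 0, 3); (4, 3, 0))


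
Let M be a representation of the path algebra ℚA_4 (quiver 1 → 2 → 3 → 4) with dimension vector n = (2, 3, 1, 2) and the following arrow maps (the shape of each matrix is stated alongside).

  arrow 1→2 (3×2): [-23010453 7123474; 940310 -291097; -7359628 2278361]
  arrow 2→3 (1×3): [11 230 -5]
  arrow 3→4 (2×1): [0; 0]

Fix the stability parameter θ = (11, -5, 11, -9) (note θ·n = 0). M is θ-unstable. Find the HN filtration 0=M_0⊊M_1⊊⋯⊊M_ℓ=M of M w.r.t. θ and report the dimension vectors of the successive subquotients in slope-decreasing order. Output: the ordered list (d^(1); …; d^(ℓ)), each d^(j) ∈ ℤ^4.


Barcode: M ≅ I[1,2], I[1,3], I[2,2], I[4,4]^2. HN layers by μ_θ (4 steps, strictly decreasing):
  μ^(1)=11; μ^(2)=3; μ^(3)=-5; μ^(4)=-9

((0, 0, 1, 0); (2, 2, 0, 0); (0, 1, 0, 0); (0, 0, 0, 2))


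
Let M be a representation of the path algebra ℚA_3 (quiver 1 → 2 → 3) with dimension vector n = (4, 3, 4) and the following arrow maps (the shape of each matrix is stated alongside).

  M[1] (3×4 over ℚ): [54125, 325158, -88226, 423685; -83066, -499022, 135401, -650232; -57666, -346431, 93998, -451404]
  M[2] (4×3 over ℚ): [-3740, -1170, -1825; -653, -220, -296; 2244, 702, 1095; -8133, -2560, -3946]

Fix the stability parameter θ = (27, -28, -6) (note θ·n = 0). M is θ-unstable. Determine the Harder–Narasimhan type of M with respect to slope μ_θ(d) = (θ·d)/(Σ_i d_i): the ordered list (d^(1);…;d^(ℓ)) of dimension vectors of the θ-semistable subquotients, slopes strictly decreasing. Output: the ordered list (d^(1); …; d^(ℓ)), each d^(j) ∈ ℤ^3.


Barcode: M ≅ I[1,1], I[1,2], I[1,3]^2, I[3,3]^2. HN layers by μ_θ (4 steps, strictly decreasing):
  μ^(1)=27; μ^(2)=-1/2; μ^(3)=-7/3; μ^(4)=-6

((1, 0, 0); (1, 1, 0); (2, 2, 2); (0, 0, 2))


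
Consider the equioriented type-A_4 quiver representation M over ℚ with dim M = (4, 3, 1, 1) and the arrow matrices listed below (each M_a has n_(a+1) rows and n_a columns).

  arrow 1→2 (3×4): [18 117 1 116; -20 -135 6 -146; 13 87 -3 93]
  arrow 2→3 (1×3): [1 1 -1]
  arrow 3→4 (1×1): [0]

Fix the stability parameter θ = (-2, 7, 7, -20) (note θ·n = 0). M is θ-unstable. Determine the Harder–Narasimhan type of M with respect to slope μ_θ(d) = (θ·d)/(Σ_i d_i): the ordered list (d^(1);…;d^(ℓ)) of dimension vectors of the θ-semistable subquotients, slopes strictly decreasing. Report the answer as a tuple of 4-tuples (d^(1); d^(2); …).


Via rank(M_{q-1}∘⋯∘M_p): M ≅ I[1,1], I[1,2]^2, I[1,3], I[4,4].
μ_θ-semistable layers: μ^(1)=7; μ^(2)=-2; μ^(3)=-20

((0, 3, 1, 0); (4, 0, 0, 0); (0, 0, 0, 1))


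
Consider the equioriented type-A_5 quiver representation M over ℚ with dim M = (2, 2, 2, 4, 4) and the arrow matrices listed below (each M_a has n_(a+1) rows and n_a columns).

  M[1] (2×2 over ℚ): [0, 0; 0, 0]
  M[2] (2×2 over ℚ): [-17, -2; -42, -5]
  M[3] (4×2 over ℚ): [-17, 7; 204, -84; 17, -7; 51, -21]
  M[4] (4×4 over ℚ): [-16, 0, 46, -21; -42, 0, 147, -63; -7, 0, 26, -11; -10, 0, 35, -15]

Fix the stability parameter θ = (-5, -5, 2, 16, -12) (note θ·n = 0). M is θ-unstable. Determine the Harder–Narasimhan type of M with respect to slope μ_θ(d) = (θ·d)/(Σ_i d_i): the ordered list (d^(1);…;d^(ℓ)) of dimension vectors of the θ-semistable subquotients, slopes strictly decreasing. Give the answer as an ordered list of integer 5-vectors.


Barcode: M ≅ I[1,1]^2, I[2,3], I[2,5], I[4,4], I[4,5]^2, I[5,5]. HN layers by μ_θ (4 steps, strictly decreasing):
  μ^(1)=16; μ^(2)=2; μ^(3)=-5; μ^(4)=-12

((0, 0, 0, 1, 0); (0, 0, 2, 3, 3); (2, 2, 0, 0, 0); (0, 0, 0, 0, 1))


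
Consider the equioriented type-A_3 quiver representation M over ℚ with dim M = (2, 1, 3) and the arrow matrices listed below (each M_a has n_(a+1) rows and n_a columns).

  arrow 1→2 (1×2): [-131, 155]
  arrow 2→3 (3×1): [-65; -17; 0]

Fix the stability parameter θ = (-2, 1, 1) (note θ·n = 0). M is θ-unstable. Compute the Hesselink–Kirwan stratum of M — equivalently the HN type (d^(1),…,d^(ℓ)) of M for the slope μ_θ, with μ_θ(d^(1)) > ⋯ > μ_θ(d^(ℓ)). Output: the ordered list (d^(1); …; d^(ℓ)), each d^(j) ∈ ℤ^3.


Interval decomposition of M: I[1,1], I[1,3], I[3,3]^2.
HN type (ℓ=2): μ^(1)=1; μ^(2)=-2

((0, 1, 3); (2, 0, 0))


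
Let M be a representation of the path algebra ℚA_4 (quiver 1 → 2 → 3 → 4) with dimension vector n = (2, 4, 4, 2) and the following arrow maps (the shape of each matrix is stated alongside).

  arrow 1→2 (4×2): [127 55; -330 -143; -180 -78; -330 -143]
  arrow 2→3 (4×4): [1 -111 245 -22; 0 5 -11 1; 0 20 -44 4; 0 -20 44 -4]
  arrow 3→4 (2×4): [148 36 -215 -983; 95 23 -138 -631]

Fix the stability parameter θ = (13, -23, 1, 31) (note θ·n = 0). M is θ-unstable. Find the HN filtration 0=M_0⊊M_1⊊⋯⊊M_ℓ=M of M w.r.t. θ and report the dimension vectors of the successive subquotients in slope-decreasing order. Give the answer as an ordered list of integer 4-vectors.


Barcode: M ≅ I[1,2], I[1,4], I[2,2], I[2,3], I[3,3], I[3,4]. HN layers by μ_θ (4 steps, strictly decreasing):
  μ^(1)=31; μ^(2)=1; μ^(3)=-5; μ^(4)=-23

((0, 0, 0, 2); (0, 0, 4, 0); (2, 2, 0, 0); (0, 2, 0, 0))


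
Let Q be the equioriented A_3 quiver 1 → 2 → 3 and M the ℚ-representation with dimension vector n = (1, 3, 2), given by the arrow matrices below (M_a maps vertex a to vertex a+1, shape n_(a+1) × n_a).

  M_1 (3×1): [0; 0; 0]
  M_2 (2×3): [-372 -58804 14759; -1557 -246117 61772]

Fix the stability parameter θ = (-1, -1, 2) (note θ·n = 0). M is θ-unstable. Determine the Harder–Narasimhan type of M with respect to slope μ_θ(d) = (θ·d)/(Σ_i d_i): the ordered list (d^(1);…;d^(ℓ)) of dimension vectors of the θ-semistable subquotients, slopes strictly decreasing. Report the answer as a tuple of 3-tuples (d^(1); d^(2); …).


Interval decomposition of M: I[1,1], I[2,2], I[2,3]^2.
HN type (ℓ=2): μ^(1)=2; μ^(2)=-1

((0, 0, 2); (1, 3, 0))


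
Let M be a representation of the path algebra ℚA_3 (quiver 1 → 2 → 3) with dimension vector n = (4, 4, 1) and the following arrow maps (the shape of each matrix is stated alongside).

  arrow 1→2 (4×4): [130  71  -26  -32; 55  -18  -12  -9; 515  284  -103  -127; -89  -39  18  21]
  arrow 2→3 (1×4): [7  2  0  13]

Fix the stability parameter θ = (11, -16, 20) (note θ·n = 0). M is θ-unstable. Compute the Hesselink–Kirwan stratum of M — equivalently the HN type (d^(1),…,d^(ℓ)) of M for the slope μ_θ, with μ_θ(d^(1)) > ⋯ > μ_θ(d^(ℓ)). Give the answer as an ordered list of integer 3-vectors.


Via rank(M_{q-1}∘⋯∘M_p): M ≅ I[1,1], I[1,2]^2, I[1,3], I[2,2].
μ_θ-semistable layers: μ^(1)=20; μ^(2)=11; μ^(3)=-5/2; μ^(4)=-16

((0, 0, 1); (1, 0, 0); (3, 3, 0); (0, 1, 0))


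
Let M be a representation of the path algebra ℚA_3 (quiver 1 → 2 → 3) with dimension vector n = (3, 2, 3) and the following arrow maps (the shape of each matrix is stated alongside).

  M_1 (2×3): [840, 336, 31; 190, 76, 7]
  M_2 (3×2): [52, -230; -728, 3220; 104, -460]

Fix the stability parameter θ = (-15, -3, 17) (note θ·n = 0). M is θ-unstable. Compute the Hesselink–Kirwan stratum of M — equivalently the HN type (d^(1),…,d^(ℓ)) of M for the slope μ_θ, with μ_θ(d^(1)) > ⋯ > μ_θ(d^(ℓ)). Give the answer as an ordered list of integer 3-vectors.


Interval decomposition of M: I[1,1], I[1,2], I[1,3], I[3,3]^2.
HN type (ℓ=3): μ^(1)=17; μ^(2)=-3; μ^(3)=-15

((0, 0, 3); (0, 2, 0); (3, 0, 0))


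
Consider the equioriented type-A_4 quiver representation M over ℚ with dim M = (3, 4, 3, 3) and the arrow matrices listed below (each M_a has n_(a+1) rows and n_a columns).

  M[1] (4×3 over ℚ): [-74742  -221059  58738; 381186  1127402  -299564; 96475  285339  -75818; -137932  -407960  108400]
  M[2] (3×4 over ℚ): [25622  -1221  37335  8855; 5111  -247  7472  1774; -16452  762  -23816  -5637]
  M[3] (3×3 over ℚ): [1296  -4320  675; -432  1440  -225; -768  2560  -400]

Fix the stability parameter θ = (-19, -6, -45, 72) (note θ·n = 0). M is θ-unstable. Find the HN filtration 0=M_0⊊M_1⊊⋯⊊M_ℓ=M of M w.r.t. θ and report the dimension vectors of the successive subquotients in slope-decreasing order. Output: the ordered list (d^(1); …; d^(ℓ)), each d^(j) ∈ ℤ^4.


Barcode: M ≅ I[1,1], I[1,3]^2, I[2,2], I[2,4], I[4,4]^2. HN layers by μ_θ (5 steps, strictly decreasing):
  μ^(1)=72; μ^(2)=-6; μ^(3)=-19; μ^(4)=-70/3; μ^(5)=-51/2

((0, 0, 0, 3); (0, 1, 0, 0); (1, 0, 0, 0); (2, 2, 2, 0); (0, 1, 1, 0))


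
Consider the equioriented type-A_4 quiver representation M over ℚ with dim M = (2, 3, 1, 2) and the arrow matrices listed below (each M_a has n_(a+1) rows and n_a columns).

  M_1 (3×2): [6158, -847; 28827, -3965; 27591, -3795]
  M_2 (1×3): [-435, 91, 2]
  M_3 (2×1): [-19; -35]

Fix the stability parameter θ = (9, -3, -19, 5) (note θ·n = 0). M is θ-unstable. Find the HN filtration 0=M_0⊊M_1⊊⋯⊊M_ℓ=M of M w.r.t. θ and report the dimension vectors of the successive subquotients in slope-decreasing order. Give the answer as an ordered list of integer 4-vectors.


Interval decomposition of M: I[1,2], I[1,4], I[2,2], I[4,4].
HN type (ℓ=4): μ^(1)=5; μ^(2)=3; μ^(3)=-3; μ^(4)=-13/3

((0, 0, 0, 2); (1, 1, 0, 0); (0, 1, 0, 0); (1, 1, 1, 0))


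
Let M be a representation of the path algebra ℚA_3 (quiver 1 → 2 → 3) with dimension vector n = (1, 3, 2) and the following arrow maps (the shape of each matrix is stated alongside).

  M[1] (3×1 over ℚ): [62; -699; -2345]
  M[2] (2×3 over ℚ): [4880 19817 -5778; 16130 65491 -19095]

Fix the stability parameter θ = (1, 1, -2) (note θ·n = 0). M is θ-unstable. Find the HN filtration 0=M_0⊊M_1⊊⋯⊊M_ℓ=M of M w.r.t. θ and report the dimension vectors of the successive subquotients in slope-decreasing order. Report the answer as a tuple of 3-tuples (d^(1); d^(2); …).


Via rank(M_{q-1}∘⋯∘M_p): M ≅ I[1,3], I[2,2], I[2,3].
μ_θ-semistable layers: μ^(1)=1; μ^(2)=0; μ^(3)=-1/2

((0, 1, 0); (1, 1, 1); (0, 1, 1))


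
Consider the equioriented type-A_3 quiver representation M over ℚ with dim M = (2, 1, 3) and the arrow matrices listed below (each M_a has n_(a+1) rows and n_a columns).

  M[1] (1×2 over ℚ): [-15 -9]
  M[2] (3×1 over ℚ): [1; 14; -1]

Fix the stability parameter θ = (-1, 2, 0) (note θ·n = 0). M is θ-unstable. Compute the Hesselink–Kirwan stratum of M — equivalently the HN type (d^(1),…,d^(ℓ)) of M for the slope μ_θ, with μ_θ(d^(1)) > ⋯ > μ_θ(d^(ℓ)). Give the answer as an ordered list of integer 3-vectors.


Via rank(M_{q-1}∘⋯∘M_p): M ≅ I[1,1], I[1,3], I[3,3]^2.
μ_θ-semistable layers: μ^(1)=1; μ^(2)=0; μ^(3)=-1

((0, 1, 1); (0, 0, 2); (2, 0, 0))


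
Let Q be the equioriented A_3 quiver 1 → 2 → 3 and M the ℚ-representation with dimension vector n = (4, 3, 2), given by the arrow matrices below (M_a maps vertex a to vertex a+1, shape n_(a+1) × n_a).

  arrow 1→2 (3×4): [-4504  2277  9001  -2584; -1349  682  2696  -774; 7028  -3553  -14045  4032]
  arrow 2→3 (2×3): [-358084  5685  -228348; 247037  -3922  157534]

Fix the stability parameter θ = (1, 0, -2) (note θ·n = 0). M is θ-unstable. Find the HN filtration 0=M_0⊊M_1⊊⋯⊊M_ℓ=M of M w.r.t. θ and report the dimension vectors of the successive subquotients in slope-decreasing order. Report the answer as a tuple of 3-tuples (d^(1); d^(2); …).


Interval decomposition of M: I[1,1]^2, I[1,3]^2, I[2,2].
HN type (ℓ=3): μ^(1)=1; μ^(2)=0; μ^(3)=-1/3

((2, 0, 0); (0, 1, 0); (2, 2, 2))


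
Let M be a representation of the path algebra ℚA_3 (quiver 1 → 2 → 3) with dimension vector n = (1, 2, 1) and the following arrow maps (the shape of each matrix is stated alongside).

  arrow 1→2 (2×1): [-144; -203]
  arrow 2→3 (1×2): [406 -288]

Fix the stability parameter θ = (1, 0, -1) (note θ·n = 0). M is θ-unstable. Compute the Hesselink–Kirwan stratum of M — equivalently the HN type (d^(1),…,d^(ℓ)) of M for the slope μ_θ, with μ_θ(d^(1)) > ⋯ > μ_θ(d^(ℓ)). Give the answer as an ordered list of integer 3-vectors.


Interval decomposition of M: I[1,2], I[2,3].
HN type (ℓ=2): μ^(1)=1/2; μ^(2)=-1/2

((1, 1, 0); (0, 1, 1))


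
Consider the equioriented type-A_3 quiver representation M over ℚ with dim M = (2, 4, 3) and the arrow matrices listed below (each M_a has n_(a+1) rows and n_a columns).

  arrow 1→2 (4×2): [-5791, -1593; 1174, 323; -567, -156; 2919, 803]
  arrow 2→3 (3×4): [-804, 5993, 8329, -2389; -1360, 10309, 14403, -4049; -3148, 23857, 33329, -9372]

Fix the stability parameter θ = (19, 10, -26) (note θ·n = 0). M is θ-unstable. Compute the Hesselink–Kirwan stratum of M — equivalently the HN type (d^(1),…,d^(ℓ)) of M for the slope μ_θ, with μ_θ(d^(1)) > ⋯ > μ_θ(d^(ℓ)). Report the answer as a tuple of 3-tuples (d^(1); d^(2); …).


Via rank(M_{q-1}∘⋯∘M_p): M ≅ I[1,3]^2, I[2,2], I[2,3].
μ_θ-semistable layers: μ^(1)=10; μ^(2)=1; μ^(3)=-8

((0, 1, 0); (2, 2, 2); (0, 1, 1))


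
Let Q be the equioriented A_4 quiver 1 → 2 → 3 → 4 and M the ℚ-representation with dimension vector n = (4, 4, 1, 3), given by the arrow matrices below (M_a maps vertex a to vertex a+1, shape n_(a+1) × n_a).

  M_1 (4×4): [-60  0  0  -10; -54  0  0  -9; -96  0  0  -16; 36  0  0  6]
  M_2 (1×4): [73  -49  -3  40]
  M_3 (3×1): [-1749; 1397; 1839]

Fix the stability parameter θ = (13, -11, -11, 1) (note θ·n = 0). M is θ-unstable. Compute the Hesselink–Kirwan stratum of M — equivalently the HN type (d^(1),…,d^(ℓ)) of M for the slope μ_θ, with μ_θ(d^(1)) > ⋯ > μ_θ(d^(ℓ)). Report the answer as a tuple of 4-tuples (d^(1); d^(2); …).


Barcode: M ≅ I[1,1]^3, I[1,4], I[2,2]^3, I[4,4]^2. HN layers by μ_θ (4 steps, strictly decreasing):
  μ^(1)=13; μ^(2)=1; μ^(3)=-3; μ^(4)=-11

((3, 0, 0, 0); (0, 0, 0, 3); (1, 1, 1, 0); (0, 3, 0, 0))


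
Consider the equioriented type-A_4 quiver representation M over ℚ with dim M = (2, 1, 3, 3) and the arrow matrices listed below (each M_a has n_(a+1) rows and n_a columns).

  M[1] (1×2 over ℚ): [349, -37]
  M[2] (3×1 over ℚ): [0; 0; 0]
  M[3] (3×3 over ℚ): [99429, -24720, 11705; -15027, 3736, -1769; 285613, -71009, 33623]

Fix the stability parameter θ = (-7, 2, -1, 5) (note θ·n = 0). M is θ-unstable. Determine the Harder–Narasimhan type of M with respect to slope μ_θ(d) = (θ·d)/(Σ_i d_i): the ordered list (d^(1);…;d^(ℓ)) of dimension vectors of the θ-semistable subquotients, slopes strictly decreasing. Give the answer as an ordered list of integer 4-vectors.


Via rank(M_{q-1}∘⋯∘M_p): M ≅ I[1,1], I[1,2], I[3,4]^3.
μ_θ-semistable layers: μ^(1)=5; μ^(2)=2; μ^(3)=-1; μ^(4)=-7

((0, 0, 0, 3); (0, 1, 0, 0); (0, 0, 3, 0); (2, 0, 0, 0))


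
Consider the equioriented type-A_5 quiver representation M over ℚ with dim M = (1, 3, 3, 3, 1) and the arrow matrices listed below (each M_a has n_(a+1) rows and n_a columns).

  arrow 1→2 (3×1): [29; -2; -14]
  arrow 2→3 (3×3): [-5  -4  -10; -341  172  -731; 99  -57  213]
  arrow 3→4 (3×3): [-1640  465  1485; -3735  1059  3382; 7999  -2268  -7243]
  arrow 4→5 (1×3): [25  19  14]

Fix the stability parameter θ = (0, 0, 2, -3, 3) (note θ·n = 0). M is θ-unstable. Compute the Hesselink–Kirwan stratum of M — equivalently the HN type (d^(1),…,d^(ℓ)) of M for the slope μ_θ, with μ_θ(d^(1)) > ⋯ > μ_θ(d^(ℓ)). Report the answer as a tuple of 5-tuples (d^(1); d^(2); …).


Barcode: M ≅ I[1,3], I[2,4], I[2,5], I[4,4]. HN layers by μ_θ (5 steps, strictly decreasing):
  μ^(1)=3; μ^(2)=2; μ^(3)=0; μ^(4)=-1/3; μ^(5)=-3

((0, 0, 0, 0, 1); (0, 0, 1, 0, 0); (1, 1, 0, 0, 0); (0, 2, 2, 2, 0); (0, 0, 0, 1, 0))


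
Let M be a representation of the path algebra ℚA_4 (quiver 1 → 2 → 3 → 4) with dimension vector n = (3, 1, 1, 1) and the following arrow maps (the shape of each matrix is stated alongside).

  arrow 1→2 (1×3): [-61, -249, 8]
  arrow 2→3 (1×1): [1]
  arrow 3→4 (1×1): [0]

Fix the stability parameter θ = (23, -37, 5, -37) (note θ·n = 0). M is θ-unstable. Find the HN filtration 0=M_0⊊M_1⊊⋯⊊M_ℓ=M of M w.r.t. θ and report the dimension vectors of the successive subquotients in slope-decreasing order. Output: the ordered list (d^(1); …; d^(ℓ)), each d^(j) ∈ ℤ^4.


Interval decomposition of M: I[1,1]^2, I[1,3], I[4,4].
HN type (ℓ=4): μ^(1)=23; μ^(2)=5; μ^(3)=-7; μ^(4)=-37

((2, 0, 0, 0); (0, 0, 1, 0); (1, 1, 0, 0); (0, 0, 0, 1))


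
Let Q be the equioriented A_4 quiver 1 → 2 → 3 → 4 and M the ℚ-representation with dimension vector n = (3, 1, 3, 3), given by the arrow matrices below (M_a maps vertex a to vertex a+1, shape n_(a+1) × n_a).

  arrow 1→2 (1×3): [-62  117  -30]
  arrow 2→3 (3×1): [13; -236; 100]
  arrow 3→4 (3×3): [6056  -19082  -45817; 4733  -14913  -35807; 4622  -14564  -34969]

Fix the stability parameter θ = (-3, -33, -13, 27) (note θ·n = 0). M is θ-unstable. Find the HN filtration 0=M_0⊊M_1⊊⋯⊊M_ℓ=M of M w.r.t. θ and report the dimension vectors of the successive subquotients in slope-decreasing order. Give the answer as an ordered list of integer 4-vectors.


Barcode: M ≅ I[1,1]^2, I[1,4], I[3,3], I[3,4], I[4,4]. HN layers by μ_θ (4 steps, strictly decreasing):
  μ^(1)=27; μ^(2)=-3; μ^(3)=-13; μ^(4)=-18

((0, 0, 0, 3); (2, 0, 0, 0); (0, 0, 3, 0); (1, 1, 0, 0))


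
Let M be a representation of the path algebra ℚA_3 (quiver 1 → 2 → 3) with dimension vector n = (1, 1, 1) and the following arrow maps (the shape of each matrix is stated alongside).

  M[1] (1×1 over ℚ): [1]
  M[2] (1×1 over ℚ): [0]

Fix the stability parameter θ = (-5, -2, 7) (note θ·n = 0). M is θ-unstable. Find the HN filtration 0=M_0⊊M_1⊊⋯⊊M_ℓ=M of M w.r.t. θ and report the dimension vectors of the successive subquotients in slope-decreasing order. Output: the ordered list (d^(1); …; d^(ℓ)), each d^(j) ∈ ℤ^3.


Via rank(M_{q-1}∘⋯∘M_p): M ≅ I[1,2], I[3,3].
μ_θ-semistable layers: μ^(1)=7; μ^(2)=-2; μ^(3)=-5

((0, 0, 1); (0, 1, 0); (1, 0, 0))


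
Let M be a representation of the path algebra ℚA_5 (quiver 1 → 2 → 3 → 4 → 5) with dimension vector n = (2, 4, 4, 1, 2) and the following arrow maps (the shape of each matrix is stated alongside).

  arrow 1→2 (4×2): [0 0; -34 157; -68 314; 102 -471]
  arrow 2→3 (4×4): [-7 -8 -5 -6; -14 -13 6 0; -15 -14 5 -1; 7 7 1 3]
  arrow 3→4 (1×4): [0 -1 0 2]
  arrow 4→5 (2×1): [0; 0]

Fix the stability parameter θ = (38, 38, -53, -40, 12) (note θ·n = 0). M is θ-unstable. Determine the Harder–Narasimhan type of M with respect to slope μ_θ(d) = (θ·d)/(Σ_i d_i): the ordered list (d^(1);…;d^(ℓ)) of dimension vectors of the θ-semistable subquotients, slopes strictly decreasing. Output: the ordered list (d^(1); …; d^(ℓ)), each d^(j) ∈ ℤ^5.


Via rank(M_{q-1}∘⋯∘M_p): M ≅ I[1,1], I[1,4], I[2,3]^3, I[5,5]^2.
μ_θ-semistable layers: μ^(1)=38; μ^(2)=12; μ^(3)=-17/4; μ^(4)=-15/2

((1, 0, 0, 0, 0); (0, 0, 0, 0, 2); (1, 1, 1, 1, 0); (0, 3, 3, 0, 0))


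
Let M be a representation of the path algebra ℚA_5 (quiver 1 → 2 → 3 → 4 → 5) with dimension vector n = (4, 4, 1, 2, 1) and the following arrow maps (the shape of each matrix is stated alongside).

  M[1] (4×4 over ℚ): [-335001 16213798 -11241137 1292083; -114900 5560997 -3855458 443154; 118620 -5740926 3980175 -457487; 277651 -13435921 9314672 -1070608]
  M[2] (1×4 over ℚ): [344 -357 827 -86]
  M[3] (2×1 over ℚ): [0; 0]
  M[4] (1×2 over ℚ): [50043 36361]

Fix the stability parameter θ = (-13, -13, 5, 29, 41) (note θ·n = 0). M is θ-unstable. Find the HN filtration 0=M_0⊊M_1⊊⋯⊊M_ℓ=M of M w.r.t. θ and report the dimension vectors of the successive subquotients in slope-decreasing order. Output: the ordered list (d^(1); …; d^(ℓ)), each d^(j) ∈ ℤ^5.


Interval decomposition of M: I[1,2]^3, I[1,3], I[4,4], I[4,5].
HN type (ℓ=4): μ^(1)=41; μ^(2)=29; μ^(3)=5; μ^(4)=-13

((0, 0, 0, 0, 1); (0, 0, 0, 2, 0); (0, 0, 1, 0, 0); (4, 4, 0, 0, 0))


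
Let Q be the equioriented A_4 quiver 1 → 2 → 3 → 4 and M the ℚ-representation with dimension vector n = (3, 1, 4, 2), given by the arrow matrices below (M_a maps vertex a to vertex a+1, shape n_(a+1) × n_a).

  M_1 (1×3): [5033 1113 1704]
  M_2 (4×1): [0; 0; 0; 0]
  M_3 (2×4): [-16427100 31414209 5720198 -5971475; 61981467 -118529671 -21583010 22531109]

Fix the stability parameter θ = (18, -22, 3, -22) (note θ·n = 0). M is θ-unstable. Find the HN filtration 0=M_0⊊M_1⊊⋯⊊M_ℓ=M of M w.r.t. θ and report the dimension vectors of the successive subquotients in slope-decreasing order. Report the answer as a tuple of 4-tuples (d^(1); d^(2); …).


Interval decomposition of M: I[1,1]^2, I[1,2], I[3,3]^2, I[3,4]^2.
HN type (ℓ=4): μ^(1)=18; μ^(2)=3; μ^(3)=-2; μ^(4)=-19/2

((2, 0, 0, 0); (0, 0, 2, 0); (1, 1, 0, 0); (0, 0, 2, 2))


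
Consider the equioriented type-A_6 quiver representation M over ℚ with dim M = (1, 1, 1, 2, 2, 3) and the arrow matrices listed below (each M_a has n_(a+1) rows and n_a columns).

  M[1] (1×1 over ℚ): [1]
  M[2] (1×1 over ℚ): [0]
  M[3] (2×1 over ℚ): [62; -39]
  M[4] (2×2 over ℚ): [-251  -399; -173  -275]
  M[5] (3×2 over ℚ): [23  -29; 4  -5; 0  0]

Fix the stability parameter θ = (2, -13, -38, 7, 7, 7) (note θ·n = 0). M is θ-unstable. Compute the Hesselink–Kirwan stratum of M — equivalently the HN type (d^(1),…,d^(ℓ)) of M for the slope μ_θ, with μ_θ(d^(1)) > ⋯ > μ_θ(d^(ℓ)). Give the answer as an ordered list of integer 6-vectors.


Barcode: M ≅ I[1,2], I[3,6], I[4,6], I[6,6]. HN layers by μ_θ (3 steps, strictly decreasing):
  μ^(1)=7; μ^(2)=-11/2; μ^(3)=-38

((0, 0, 0, 2, 2, 3); (1, 1, 0, 0, 0, 0); (0, 0, 1, 0, 0, 0))


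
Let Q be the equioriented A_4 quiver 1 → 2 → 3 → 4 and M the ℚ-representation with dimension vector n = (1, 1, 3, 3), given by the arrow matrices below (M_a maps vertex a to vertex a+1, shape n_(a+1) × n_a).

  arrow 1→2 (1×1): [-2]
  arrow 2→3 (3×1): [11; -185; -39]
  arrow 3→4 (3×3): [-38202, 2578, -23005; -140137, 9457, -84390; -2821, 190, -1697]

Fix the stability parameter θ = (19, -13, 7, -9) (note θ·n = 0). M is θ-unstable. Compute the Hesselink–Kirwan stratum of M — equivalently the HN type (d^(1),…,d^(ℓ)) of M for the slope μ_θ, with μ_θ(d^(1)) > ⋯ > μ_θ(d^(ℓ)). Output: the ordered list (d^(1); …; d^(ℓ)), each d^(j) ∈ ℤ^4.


Via rank(M_{q-1}∘⋯∘M_p): M ≅ I[1,4], I[3,4]^2.
μ_θ-semistable layers: μ^(1)=1; μ^(2)=-1

((1, 1, 1, 1); (0, 0, 2, 2))


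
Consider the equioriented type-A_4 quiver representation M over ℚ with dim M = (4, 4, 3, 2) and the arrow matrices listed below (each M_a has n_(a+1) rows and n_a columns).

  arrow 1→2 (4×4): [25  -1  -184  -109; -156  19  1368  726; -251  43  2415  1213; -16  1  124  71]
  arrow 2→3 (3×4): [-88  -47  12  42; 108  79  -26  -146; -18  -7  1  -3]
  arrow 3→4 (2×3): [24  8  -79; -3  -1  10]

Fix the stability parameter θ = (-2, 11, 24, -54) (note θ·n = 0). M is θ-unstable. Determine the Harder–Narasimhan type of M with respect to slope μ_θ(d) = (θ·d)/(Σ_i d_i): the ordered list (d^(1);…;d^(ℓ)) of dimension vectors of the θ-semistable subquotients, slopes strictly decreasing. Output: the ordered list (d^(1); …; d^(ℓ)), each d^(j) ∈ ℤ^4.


Barcode: M ≅ I[1,2], I[1,3], I[1,4]^2. HN layers by μ_θ (4 steps, strictly decreasing):
  μ^(1)=24; μ^(2)=11; μ^(3)=-2; μ^(4)=-21/4

((0, 0, 1, 0); (0, 2, 0, 0); (2, 0, 0, 0); (2, 2, 2, 2))


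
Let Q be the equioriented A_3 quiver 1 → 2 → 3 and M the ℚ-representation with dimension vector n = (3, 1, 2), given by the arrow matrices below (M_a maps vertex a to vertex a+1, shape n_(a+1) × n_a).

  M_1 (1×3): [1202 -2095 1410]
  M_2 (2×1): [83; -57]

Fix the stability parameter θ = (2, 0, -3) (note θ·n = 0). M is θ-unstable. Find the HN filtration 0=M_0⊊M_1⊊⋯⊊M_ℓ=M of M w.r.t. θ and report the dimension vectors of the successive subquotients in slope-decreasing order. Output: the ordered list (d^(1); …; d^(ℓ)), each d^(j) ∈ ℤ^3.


Via rank(M_{q-1}∘⋯∘M_p): M ≅ I[1,1]^2, I[1,3], I[3,3].
μ_θ-semistable layers: μ^(1)=2; μ^(2)=-1/3; μ^(3)=-3

((2, 0, 0); (1, 1, 1); (0, 0, 1))


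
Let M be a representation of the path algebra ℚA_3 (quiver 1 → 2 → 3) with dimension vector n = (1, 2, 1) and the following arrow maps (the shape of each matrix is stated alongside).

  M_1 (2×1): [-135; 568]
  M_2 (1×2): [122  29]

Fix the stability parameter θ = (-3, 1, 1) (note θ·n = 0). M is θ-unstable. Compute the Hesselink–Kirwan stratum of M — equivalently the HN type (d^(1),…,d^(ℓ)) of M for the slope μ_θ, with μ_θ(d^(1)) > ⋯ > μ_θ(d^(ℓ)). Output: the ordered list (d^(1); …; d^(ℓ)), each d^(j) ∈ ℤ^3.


Interval decomposition of M: I[1,3], I[2,2].
HN type (ℓ=2): μ^(1)=1; μ^(2)=-3

((0, 2, 1); (1, 0, 0))


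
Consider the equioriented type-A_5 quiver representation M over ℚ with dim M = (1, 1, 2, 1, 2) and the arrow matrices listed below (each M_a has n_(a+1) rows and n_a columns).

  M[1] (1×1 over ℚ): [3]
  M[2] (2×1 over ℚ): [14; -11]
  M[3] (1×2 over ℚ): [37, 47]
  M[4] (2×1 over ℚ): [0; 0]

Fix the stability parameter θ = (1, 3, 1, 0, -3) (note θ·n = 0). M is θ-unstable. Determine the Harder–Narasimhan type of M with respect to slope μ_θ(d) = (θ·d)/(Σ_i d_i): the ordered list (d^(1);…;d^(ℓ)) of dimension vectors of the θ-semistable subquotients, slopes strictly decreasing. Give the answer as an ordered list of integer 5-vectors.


Interval decomposition of M: I[1,4], I[3,3], I[5,5]^2.
HN type (ℓ=3): μ^(1)=4/3; μ^(2)=1; μ^(3)=-3

((0, 1, 1, 1, 0); (1, 0, 1, 0, 0); (0, 0, 0, 0, 2))


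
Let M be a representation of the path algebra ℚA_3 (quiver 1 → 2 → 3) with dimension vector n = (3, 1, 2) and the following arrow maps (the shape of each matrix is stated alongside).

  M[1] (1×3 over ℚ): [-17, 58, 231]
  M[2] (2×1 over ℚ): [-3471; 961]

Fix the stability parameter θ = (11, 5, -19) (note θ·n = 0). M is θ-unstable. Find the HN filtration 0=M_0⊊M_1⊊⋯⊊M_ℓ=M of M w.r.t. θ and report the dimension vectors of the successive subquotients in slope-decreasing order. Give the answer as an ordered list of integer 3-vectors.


Interval decomposition of M: I[1,1]^2, I[1,3], I[3,3].
HN type (ℓ=3): μ^(1)=11; μ^(2)=-1; μ^(3)=-19

((2, 0, 0); (1, 1, 1); (0, 0, 1))


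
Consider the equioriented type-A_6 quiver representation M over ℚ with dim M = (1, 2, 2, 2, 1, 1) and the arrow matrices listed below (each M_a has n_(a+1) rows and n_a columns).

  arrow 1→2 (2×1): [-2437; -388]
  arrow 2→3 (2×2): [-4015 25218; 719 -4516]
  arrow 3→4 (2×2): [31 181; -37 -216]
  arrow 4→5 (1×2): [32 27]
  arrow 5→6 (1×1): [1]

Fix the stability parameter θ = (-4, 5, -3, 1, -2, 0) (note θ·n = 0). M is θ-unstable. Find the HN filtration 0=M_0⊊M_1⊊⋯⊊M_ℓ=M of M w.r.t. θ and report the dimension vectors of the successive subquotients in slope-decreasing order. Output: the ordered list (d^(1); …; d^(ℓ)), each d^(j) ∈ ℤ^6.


Interval decomposition of M: I[1,6], I[2,4].
HN type (ℓ=3): μ^(1)=1; μ^(2)=1/5; μ^(3)=-4

((0, 1, 1, 1, 0, 0); (0, 1, 1, 1, 1, 1); (1, 0, 0, 0, 0, 0))


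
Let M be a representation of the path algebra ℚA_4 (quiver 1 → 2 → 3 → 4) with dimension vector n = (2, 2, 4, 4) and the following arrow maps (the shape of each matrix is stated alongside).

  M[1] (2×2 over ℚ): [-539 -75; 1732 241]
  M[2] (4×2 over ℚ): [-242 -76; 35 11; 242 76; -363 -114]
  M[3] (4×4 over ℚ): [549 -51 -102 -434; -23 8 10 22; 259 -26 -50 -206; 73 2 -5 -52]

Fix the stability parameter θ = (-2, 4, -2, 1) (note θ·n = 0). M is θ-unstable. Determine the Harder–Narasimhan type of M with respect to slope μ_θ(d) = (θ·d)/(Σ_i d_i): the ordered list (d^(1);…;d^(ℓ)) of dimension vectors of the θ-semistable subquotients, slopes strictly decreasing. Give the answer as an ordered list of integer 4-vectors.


Interval decomposition of M: I[1,3], I[1,4], I[3,4]^2, I[4,4].
HN type (ℓ=2): μ^(1)=1; μ^(2)=-2

((0, 2, 2, 4); (2, 0, 2, 0))


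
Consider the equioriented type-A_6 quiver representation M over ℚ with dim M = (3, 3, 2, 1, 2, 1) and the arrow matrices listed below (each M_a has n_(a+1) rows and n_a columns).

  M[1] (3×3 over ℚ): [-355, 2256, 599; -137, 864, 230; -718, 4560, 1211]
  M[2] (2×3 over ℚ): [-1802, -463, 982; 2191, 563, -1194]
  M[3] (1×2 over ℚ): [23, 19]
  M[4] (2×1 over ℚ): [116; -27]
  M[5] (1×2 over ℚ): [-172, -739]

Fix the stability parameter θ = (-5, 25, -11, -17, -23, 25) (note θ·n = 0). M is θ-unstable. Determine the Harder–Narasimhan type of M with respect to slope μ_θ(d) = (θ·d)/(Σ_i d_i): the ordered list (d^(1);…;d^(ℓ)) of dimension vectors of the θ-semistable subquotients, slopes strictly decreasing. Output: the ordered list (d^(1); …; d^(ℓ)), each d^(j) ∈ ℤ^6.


Interval decomposition of M: I[1,1], I[1,3], I[1,6], I[2,2], I[5,5].
HN type (ℓ=5): μ^(1)=25; μ^(2)=7; μ^(3)=-5; μ^(4)=-31/5; μ^(5)=-23

((0, 1, 0, 0, 0, 1); (0, 1, 1, 0, 0, 0); (2, 0, 0, 0, 0, 0); (1, 1, 1, 1, 1, 0); (0, 0, 0, 0, 1, 0))


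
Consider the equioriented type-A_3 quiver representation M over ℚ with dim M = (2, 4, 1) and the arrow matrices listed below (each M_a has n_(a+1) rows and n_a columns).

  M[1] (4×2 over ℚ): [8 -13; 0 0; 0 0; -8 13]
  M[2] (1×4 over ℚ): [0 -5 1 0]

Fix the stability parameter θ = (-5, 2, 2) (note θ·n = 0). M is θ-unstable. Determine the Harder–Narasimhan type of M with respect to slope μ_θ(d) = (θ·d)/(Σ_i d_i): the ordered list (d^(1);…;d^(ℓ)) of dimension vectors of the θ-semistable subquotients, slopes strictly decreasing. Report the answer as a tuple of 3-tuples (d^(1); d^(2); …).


Via rank(M_{q-1}∘⋯∘M_p): M ≅ I[1,1], I[1,2], I[2,2]^2, I[2,3].
μ_θ-semistable layers: μ^(1)=2; μ^(2)=-5

((0, 4, 1); (2, 0, 0))


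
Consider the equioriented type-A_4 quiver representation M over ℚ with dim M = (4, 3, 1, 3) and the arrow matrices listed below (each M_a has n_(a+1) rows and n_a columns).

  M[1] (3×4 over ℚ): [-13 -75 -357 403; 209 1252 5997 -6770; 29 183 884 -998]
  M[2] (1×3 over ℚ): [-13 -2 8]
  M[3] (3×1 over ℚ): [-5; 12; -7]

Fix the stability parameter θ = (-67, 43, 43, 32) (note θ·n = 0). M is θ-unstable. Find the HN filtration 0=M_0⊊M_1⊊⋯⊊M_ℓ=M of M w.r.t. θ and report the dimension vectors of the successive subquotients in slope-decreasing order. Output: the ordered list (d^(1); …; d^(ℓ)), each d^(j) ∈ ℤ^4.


Via rank(M_{q-1}∘⋯∘M_p): M ≅ I[1,1], I[1,2]^2, I[1,4], I[4,4]^2.
μ_θ-semistable layers: μ^(1)=43; μ^(2)=118/3; μ^(3)=32; μ^(4)=-67

((0, 2, 0, 0); (0, 1, 1, 1); (0, 0, 0, 2); (4, 0, 0, 0))


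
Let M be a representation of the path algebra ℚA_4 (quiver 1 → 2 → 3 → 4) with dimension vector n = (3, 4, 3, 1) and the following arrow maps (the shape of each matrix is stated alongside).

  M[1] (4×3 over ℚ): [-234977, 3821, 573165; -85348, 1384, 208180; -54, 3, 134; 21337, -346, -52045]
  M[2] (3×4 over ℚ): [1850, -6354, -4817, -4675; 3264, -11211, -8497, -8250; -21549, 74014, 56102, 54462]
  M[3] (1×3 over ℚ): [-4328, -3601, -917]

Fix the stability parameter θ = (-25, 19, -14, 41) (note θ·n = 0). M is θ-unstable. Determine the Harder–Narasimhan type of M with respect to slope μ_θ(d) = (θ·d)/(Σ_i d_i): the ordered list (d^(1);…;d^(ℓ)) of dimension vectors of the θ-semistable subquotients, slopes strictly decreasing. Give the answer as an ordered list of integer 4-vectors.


Via rank(M_{q-1}∘⋯∘M_p): M ≅ I[1,1], I[1,3], I[1,4], I[2,2], I[2,3].
μ_θ-semistable layers: μ^(1)=41; μ^(2)=19; μ^(3)=5/2; μ^(4)=-25

((0, 0, 0, 1); (0, 1, 0, 0); (0, 3, 3, 0); (3, 0, 0, 0))


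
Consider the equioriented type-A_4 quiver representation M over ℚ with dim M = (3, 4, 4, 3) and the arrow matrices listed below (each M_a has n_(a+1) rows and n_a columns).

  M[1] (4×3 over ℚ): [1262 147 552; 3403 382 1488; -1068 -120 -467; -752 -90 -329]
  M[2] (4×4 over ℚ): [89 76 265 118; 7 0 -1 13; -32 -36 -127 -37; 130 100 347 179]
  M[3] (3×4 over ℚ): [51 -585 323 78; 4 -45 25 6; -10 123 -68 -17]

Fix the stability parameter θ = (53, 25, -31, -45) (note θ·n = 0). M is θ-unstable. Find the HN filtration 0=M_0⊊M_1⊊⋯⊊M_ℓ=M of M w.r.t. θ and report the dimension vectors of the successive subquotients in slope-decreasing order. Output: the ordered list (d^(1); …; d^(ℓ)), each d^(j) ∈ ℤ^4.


Via rank(M_{q-1}∘⋯∘M_p): M ≅ I[1,3], I[1,4]^2, I[2,2], I[3,4].
μ_θ-semistable layers: μ^(1)=25; μ^(2)=47/3; μ^(3)=1/2; μ^(4)=-38

((0, 1, 0, 0); (1, 1, 1, 0); (2, 2, 2, 2); (0, 0, 1, 1))


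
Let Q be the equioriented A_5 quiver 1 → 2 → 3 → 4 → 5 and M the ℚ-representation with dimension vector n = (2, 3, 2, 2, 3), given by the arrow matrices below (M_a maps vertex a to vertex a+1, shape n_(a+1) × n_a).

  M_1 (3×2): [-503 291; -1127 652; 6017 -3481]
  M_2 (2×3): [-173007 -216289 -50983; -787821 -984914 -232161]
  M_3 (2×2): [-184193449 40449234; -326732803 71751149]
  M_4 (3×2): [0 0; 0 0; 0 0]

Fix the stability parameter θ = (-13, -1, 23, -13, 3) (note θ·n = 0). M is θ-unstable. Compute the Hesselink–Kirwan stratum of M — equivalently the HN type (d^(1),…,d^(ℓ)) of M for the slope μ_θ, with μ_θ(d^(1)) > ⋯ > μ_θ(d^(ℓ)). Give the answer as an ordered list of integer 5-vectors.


Barcode: M ≅ I[1,4]^2, I[2,2], I[5,5]^3. HN layers by μ_θ (4 steps, strictly decreasing):
  μ^(1)=5; μ^(2)=3; μ^(3)=-1; μ^(4)=-13

((0, 0, 2, 2, 0); (0, 0, 0, 0, 3); (0, 3, 0, 0, 0); (2, 0, 0, 0, 0))


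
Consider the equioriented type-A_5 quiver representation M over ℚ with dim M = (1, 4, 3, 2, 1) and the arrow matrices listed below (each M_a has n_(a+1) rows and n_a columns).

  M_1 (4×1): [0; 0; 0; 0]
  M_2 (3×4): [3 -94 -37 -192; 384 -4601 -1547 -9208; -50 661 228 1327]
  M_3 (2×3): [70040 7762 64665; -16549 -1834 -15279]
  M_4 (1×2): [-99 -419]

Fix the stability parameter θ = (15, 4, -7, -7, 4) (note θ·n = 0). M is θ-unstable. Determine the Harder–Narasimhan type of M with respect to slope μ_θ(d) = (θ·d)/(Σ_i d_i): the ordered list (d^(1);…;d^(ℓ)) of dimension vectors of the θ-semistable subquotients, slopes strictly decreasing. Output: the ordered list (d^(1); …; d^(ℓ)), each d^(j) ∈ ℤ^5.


Barcode: M ≅ I[1,1], I[2,2], I[2,3], I[2,4], I[2,5]. HN layers by μ_θ (4 steps, strictly decreasing):
  μ^(1)=15; μ^(2)=4; μ^(3)=-3/2; μ^(4)=-10/3

((1, 0, 0, 0, 0); (0, 1, 0, 0, 1); (0, 1, 1, 0, 0); (0, 2, 2, 2, 0))


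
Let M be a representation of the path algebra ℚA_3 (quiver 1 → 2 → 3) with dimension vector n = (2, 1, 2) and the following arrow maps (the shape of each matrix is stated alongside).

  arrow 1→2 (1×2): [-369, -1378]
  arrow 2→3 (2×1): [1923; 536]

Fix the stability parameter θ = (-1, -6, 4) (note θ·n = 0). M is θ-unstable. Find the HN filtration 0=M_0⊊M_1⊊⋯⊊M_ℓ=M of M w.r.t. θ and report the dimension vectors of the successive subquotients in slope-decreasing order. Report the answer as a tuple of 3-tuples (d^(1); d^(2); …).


Barcode: M ≅ I[1,1], I[1,3], I[3,3]. HN layers by μ_θ (3 steps, strictly decreasing):
  μ^(1)=4; μ^(2)=-1; μ^(3)=-7/2

((0, 0, 2); (1, 0, 0); (1, 1, 0))
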